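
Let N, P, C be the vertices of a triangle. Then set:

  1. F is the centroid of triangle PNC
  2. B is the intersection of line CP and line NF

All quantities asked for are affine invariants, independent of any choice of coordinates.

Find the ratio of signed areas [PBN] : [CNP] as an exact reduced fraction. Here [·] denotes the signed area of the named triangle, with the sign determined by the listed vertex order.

Assign N = (0, 0), P = (1, 0), C = (0, 1) — the answer is frame-independent, so this choice is without loss of generality.
1. F is the centroid of triangle PNC ⇒ F = (1/3, 1/3)
2. B is the intersection of line CP and line NF ⇒ B = (1/2, 1/2)
2·[PBN] = 1/2, 2·[CNP] = 1
[PBN]:[CNP] = 1/2:1 = 1/2

[PBN]:[CNP] = 1/2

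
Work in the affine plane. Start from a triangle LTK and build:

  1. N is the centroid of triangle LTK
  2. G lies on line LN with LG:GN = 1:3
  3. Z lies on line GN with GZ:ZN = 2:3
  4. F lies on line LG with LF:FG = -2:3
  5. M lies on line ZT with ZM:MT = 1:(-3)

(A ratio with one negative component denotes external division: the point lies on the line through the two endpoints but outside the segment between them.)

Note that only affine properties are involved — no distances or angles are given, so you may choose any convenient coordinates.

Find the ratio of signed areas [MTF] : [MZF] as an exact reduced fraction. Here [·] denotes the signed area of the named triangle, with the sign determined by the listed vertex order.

Set L = (0, 0), T = (1, 0), K = (0, 1); any affine frame gives the same invariant.
1. N is the centroid of triangle LTK ⇒ N = (1/3, 1/3)
2. G lies on line LN with LG:GN = 1:3 ⇒ G = (1/12, 1/12)
3. Z lies on line GN with GZ:ZN = 2:3 ⇒ Z = (11/60, 11/60)
4. F lies on line LG with LF:FG = -2:3 ⇒ F = (-1/6, -1/6)
5. M lies on line ZT with ZM:MT = 1:(-3) ⇒ M = (-9/40, 11/40)
2·[MTF] = -21/40, 2·[MZF] = -7/40
[MTF]:[MZF] = -21/40:-7/40 = 3

[MTF]:[MZF] = 3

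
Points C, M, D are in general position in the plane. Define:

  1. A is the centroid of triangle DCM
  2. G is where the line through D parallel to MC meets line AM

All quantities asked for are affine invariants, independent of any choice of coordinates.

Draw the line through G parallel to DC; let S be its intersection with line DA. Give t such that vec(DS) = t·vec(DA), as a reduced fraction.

Choose coordinates C = (0, 0), M = (1, 0), D = (0, 1).
1. A is the centroid of triangle DCM ⇒ A = (1/3, 1/3)
2. G is where the line through D parallel to MC meets line AM ⇒ G = (-1, 1)
through G parallel to DC: direction (0, -1); meets DA at S = (-1, 3)
S = D + t·(A−D) with t = -3

t = -3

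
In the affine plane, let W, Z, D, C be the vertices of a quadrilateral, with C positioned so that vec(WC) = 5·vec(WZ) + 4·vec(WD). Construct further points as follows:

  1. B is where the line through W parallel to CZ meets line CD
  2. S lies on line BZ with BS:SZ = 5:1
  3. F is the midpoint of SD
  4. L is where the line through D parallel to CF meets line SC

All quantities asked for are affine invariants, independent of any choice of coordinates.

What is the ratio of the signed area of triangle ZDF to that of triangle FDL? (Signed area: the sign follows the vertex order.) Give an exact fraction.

Choose coordinates W = (0, 0), Z = (1, 0), D = (0, 1), C = (5, 4).
1. B is where the line through W parallel to CZ meets line CD ⇒ B = (5/2, 5/2)
2. S lies on line BZ with BS:SZ = 5:1 ⇒ S = (5/4, 5/12)
3. F is the midpoint of SD ⇒ F = (5/8, 17/24)
4. L is where the line through D parallel to CF meets line SC ⇒ L = (35/4, 91/12)
2·[ZDF] = -1/3, 2·[FDL] = -20/3
[ZDF]:[FDL] = -1/3:-20/3 = 1/20

[ZDF]:[FDL] = 1/20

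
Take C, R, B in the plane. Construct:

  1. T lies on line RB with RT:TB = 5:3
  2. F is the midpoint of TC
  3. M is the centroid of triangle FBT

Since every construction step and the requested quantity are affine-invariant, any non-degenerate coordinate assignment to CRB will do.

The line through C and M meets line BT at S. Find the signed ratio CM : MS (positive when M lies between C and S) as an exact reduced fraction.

CM:MS = 5

Choose coordinates C = (0, 0), R = (1, 0), B = (0, 1).
1. T lies on line RB with RT:TB = 5:3 ⇒ T = (3/8, 5/8)
2. F is the midpoint of TC ⇒ F = (3/16, 5/16)
3. M is the centroid of triangle FBT ⇒ M = (3/16, 31/48)
line CM meets BT at S = (9/40, 31/40)
M = C + t·(S−C) with t = 5/6, so CM:MS = 5/6:1/6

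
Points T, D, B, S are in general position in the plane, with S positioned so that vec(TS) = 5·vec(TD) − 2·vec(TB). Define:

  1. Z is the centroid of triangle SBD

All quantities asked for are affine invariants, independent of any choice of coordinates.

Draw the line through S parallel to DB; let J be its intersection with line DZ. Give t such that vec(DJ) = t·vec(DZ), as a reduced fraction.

t = 3

Work in coordinates with T = (0, 0), D = (1, 0), B = (0, 1), S = (5, -2).
1. Z is the centroid of triangle SBD ⇒ Z = (2, -1/3)
through S parallel to DB: direction (-1, 1); meets DZ at J = (4, -1)
J = D + t·(Z−D) with t = 3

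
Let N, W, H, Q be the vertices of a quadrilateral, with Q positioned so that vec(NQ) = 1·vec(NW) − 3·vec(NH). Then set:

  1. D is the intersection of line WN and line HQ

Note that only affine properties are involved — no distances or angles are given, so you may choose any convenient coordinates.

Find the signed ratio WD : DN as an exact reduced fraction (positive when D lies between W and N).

WD:DN = 3

Choose coordinates N = (0, 0), W = (1, 0), H = (0, 1), Q = (1, -3).
1. D is the intersection of line WN and line HQ ⇒ D = (1/4, 0)
D = W + t·(N−W) with t = 3/4, so WD:DN = t:(1−t) = 3/4:1/4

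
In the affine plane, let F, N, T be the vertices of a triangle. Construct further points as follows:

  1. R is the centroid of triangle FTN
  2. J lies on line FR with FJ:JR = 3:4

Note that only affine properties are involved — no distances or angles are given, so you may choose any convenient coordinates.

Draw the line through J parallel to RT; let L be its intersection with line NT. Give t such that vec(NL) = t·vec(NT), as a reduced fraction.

Set F = (0, 0), N = (1, 0), T = (0, 1); any affine frame gives the same invariant.
1. R is the centroid of triangle FTN ⇒ R = (1/3, 1/3)
2. J lies on line FR with FJ:JR = 3:4 ⇒ J = (1/7, 1/7)
through J parallel to RT: direction (-1/3, 2/3); meets NT at L = (-4/7, 11/7)
L = N + t·(T−N) with t = 11/7

t = 11/7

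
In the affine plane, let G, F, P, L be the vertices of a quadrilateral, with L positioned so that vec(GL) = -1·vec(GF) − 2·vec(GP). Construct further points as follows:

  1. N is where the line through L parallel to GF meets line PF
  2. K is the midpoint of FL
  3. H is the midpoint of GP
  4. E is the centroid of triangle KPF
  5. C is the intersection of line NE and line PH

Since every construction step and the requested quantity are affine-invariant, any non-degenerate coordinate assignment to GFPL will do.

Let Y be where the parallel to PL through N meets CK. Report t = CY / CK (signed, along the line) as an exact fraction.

Choose coordinates G = (0, 0), F = (1, 0), P = (0, 1), L = (-1, -2).
1. N is where the line through L parallel to GF meets line PF ⇒ N = (3, -2)
2. K is the midpoint of FL ⇒ K = (0, -1)
3. H is the midpoint of GP ⇒ H = (0, 1/2)
4. E is the centroid of triangle KPF ⇒ E = (1/3, 0)
5. C is the intersection of line NE and line PH ⇒ C = (0, 1/4)
through N parallel to PL: direction (-1, -3); meets CK at Y = (0, -11)
Y = C + t·(K−C) with t = 9

t = 9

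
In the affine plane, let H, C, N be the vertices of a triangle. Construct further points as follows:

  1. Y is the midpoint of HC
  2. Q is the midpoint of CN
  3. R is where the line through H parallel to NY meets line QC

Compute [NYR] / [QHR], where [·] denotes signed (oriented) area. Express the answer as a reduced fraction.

[NYR]:[QHR] = 1/3

Set H = (0, 0), C = (1, 0), N = (0, 1); any affine frame gives the same invariant.
1. Y is the midpoint of HC ⇒ Y = (1/2, 0)
2. Q is the midpoint of CN ⇒ Q = (1/2, 1/2)
3. R is where the line through H parallel to NY meets line QC ⇒ R = (-1, 2)
2·[NYR] = -1/2, 2·[QHR] = -3/2
[NYR]:[QHR] = -1/2:-3/2 = 1/3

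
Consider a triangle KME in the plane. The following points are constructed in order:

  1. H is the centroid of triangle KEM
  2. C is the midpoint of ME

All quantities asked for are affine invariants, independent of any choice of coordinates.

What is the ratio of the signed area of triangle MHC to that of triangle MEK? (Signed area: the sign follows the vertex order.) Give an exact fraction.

[MHC]:[MEK] = -1/6

Set K = (0, 0), M = (1, 0), E = (0, 1); any affine frame gives the same invariant.
1. H is the centroid of triangle KEM ⇒ H = (1/3, 1/3)
2. C is the midpoint of ME ⇒ C = (1/2, 1/2)
2·[MHC] = -1/6, 2·[MEK] = 1
[MHC]:[MEK] = -1/6:1 = -1/6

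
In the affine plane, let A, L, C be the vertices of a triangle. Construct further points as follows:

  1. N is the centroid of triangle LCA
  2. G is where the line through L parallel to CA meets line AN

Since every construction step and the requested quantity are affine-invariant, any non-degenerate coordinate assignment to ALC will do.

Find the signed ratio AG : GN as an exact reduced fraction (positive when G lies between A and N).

Assign A = (0, 0), L = (1, 0), C = (0, 1) — the answer is frame-independent, so this choice is without loss of generality.
1. N is the centroid of triangle LCA ⇒ N = (1/3, 1/3)
2. G is where the line through L parallel to CA meets line AN ⇒ G = (1, 1)
G = A + t·(N−A) with t = 3, so AG:GN = t:(1−t) = 3:-2

AG:GN = -3/2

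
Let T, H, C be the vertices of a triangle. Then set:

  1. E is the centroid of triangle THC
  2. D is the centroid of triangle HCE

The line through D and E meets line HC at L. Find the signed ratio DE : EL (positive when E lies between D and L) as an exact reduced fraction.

DE:EL = -2/3

Set T = (0, 0), H = (1, 0), C = (0, 1); any affine frame gives the same invariant.
1. E is the centroid of triangle THC ⇒ E = (1/3, 1/3)
2. D is the centroid of triangle HCE ⇒ D = (4/9, 4/9)
line DE meets HC at L = (1/2, 1/2)
E = D + t·(L−D) with t = -2, so DE:EL = -2:3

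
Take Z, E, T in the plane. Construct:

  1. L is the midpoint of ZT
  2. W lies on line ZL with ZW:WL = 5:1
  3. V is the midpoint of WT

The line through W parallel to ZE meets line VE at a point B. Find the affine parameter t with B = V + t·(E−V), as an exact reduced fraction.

Set Z = (0, 0), E = (1, 0), T = (0, 1); any affine frame gives the same invariant.
1. L is the midpoint of ZT ⇒ L = (0, 1/2)
2. W lies on line ZL with ZW:WL = 5:1 ⇒ W = (0, 5/12)
3. V is the midpoint of WT ⇒ V = (0, 17/24)
through W parallel to ZE: direction (1, 0); meets VE at B = (7/17, 5/12)
B = V + t·(E−V) with t = 7/17

t = 7/17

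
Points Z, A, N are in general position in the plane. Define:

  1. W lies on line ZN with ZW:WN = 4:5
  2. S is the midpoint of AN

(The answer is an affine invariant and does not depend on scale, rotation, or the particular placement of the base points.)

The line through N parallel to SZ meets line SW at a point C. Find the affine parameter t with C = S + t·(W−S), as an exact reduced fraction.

Work in coordinates with Z = (0, 0), A = (1, 0), N = (0, 1).
1. W lies on line ZN with ZW:WN = 4:5 ⇒ W = (0, 4/9)
2. S is the midpoint of AN ⇒ S = (1/2, 1/2)
through N parallel to SZ: direction (-1/2, -1/2); meets SW at C = (-5/8, 3/8)
C = S + t·(W−S) with t = 9/4

t = 9/4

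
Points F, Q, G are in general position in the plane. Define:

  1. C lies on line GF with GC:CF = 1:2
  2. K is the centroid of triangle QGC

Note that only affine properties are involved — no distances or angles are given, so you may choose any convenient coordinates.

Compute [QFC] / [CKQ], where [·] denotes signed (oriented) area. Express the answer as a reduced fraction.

Assign F = (0, 0), Q = (1, 0), G = (0, 1) — the answer is frame-independent, so this choice is without loss of generality.
1. C lies on line GF with GC:CF = 1:2 ⇒ C = (0, 2/3)
2. K is the centroid of triangle QGC ⇒ K = (1/3, 5/9)
2·[QFC] = -2/3, 2·[CKQ] = -1/9
[QFC]:[CKQ] = -2/3:-1/9 = 6

[QFC]:[CKQ] = 6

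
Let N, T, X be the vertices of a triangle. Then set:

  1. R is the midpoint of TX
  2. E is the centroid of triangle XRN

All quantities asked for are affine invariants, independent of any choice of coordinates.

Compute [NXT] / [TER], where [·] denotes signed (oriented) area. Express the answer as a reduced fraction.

Choose coordinates N = (0, 0), T = (1, 0), X = (0, 1).
1. R is the midpoint of TX ⇒ R = (1/2, 1/2)
2. E is the centroid of triangle XRN ⇒ E = (1/6, 1/2)
2·[NXT] = -1, 2·[TER] = -1/6
[NXT]:[TER] = -1:-1/6 = 6

[NXT]:[TER] = 6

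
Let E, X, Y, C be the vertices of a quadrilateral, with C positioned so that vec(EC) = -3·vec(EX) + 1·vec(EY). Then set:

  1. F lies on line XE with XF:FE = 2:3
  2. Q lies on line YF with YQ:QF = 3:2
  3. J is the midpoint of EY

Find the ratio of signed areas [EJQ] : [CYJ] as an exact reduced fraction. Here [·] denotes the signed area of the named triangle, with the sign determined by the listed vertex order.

Set E = (0, 0), X = (1, 0), Y = (0, 1), C = (-3, 1); any affine frame gives the same invariant.
1. F lies on line XE with XF:FE = 2:3 ⇒ F = (3/5, 0)
2. Q lies on line YF with YQ:QF = 3:2 ⇒ Q = (9/25, 2/5)
3. J is the midpoint of EY ⇒ J = (0, 1/2)
2·[EJQ] = -9/50, 2·[CYJ] = -3/2
[EJQ]:[CYJ] = -9/50:-3/2 = 3/25

[EJQ]:[CYJ] = 3/25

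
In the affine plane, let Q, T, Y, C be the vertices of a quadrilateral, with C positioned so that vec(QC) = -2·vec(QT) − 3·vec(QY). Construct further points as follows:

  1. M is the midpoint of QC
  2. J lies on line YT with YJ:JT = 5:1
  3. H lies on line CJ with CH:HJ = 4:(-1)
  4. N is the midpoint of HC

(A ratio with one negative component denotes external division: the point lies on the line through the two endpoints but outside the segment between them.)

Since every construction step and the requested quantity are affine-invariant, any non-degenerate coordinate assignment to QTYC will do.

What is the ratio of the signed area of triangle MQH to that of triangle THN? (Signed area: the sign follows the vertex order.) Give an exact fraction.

[MQH]:[THN] = -13/6

Choose coordinates Q = (0, 0), T = (1, 0), Y = (0, 1), C = (-2, -3).
1. M is the midpoint of QC ⇒ M = (-1, -3/2)
2. J lies on line YT with YJ:JT = 5:1 ⇒ J = (5/6, 1/6)
3. H lies on line CJ with CH:HJ = 4:(-1) ⇒ H = (16/9, 11/9)
4. N is the midpoint of HC ⇒ N = (-1/9, -8/9)
2·[MQH] = -13/9, 2·[THN] = 2/3
[MQH]:[THN] = -13/9:2/3 = -13/6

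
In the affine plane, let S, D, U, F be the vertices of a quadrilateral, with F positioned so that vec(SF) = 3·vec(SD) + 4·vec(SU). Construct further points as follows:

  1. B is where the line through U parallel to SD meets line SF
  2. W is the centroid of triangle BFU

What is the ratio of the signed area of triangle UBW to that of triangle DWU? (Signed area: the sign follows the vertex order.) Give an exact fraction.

Set S = (0, 0), D = (1, 0), U = (0, 1), F = (3, 4); any affine frame gives the same invariant.
1. B is where the line through U parallel to SD meets line SF ⇒ B = (3/4, 1)
2. W is the centroid of triangle BFU ⇒ W = (5/4, 2)
2·[UBW] = 3/4, 2·[DWU] = 9/4
[UBW]:[DWU] = 3/4:9/4 = 1/3

[UBW]:[DWU] = 1/3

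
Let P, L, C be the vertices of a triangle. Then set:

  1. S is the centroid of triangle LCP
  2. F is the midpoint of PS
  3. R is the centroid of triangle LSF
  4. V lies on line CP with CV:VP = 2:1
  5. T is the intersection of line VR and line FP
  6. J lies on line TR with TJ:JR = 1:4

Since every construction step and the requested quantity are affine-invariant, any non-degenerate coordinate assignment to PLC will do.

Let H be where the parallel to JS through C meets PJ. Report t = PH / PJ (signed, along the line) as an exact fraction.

Assign P = (0, 0), L = (1, 0), C = (0, 1) — the answer is frame-independent, so this choice is without loss of generality.
1. S is the centroid of triangle LCP ⇒ S = (1/3, 1/3)
2. F is the midpoint of PS ⇒ F = (1/6, 1/6)
3. R is the centroid of triangle LSF ⇒ R = (1/2, 1/6)
4. V lies on line CP with CV:VP = 2:1 ⇒ V = (0, 1/3)
5. T is the intersection of line VR and line FP ⇒ T = (1/4, 1/4)
6. J lies on line TR with TJ:JR = 1:4 ⇒ J = (3/10, 7/30)
through C parallel to JS: direction (1/30, 1/10); meets PJ at H = (-9/20, -7/20)
H = P + t·(J−P) with t = -3/2

t = -3/2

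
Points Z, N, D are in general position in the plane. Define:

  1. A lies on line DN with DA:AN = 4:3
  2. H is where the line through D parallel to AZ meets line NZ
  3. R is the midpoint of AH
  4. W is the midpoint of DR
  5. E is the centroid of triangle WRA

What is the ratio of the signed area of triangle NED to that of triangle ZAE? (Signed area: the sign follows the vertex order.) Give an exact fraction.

Choose coordinates Z = (0, 0), N = (1, 0), D = (0, 1).
1. A lies on line DN with DA:AN = 4:3 ⇒ A = (4/7, 3/7)
2. H is where the line through D parallel to AZ meets line NZ ⇒ H = (-4/3, 0)
3. R is the midpoint of AH ⇒ R = (-8/21, 3/14)
4. W is the midpoint of DR ⇒ W = (-4/21, 17/28)
5. E is the centroid of triangle WRA ⇒ E = (0, 5/12)
2·[NED] = -7/12, 2·[ZAE] = 5/21
[NED]:[ZAE] = -7/12:5/21 = -49/20

[NED]:[ZAE] = -49/20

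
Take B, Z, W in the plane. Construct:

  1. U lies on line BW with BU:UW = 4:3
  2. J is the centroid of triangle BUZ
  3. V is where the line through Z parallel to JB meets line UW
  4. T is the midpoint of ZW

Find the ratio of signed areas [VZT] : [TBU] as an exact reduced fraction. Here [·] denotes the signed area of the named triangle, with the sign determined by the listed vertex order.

[VZT]:[TBU] = -11/4

Assign B = (0, 0), Z = (1, 0), W = (0, 1) — the answer is frame-independent, so this choice is without loss of generality.
1. U lies on line BW with BU:UW = 4:3 ⇒ U = (0, 4/7)
2. J is the centroid of triangle BUZ ⇒ J = (1/3, 4/21)
3. V is where the line through Z parallel to JB meets line UW ⇒ V = (0, -4/7)
4. T is the midpoint of ZW ⇒ T = (1/2, 1/2)
2·[VZT] = 11/14, 2·[TBU] = -2/7
[VZT]:[TBU] = 11/14:-2/7 = -11/4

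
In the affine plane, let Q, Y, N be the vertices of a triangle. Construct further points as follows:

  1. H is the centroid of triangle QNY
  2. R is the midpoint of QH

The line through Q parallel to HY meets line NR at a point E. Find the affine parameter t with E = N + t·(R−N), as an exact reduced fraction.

Set Q = (0, 0), Y = (1, 0), N = (0, 1); any affine frame gives the same invariant.
1. H is the centroid of triangle QNY ⇒ H = (1/3, 1/3)
2. R is the midpoint of QH ⇒ R = (1/6, 1/6)
through Q parallel to HY: direction (2/3, -1/3); meets NR at E = (2/9, -1/9)
E = N + t·(R−N) with t = 4/3

t = 4/3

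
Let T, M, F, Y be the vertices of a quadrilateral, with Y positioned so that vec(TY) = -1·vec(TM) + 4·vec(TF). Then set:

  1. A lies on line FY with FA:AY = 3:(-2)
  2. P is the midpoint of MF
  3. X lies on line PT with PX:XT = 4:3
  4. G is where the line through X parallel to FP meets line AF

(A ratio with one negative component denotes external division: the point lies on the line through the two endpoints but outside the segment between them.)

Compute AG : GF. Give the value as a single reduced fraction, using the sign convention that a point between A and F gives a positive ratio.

Work in coordinates with T = (0, 0), M = (1, 0), F = (0, 1), Y = (-1, 4).
1. A lies on line FY with FA:AY = 3:(-2) ⇒ A = (-3, 10)
2. P is the midpoint of MF ⇒ P = (1/2, 1/2)
3. X lies on line PT with PX:XT = 4:3 ⇒ X = (3/14, 3/14)
4. G is where the line through X parallel to FP meets line AF ⇒ G = (2/7, 1/7)
G = A + t·(F−A) with t = 23/21, so AG:GF = t:(1−t) = 23/21:-2/21

AG:GF = -23/2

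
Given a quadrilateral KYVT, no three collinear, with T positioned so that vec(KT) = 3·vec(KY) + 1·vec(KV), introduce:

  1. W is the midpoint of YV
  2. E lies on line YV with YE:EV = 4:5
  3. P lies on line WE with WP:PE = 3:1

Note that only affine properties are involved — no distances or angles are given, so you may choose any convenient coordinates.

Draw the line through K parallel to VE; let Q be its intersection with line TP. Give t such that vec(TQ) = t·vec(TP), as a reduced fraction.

t = 4/3

Set K = (0, 0), Y = (1, 0), V = (0, 1), T = (3, 1); any affine frame gives the same invariant.
1. W is the midpoint of YV ⇒ W = (1/2, 1/2)
2. E lies on line YV with YE:EV = 4:5 ⇒ E = (5/9, 4/9)
3. P lies on line WE with WP:PE = 3:1 ⇒ P = (13/24, 11/24)
through K parallel to VE: direction (5/9, -5/9); meets TP at Q = (-5/18, 5/18)
Q = T + t·(P−T) with t = 4/3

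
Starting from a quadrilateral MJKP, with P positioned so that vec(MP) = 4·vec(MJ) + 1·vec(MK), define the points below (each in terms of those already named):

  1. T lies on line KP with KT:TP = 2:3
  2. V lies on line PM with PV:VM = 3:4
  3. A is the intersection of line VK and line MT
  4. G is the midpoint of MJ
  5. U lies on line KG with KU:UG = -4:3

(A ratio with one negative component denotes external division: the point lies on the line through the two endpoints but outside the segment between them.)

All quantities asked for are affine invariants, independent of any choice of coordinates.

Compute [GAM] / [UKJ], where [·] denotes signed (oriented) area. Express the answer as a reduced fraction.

Choose coordinates M = (0, 0), J = (1, 0), K = (0, 1), P = (4, 1).
1. T lies on line KP with KT:TP = 2:3 ⇒ T = (8/5, 1)
2. V lies on line PM with PV:VM = 3:4 ⇒ V = (16/7, 4/7)
3. A is the intersection of line VK and line MT ⇒ A = (16/13, 10/13)
4. G is the midpoint of MJ ⇒ G = (1/2, 0)
5. U lies on line KG with KU:UG = -4:3 ⇒ U = (2, -3)
2·[GAM] = 5/13, 2·[UKJ] = -2
[GAM]:[UKJ] = 5/13:-2 = -5/26

[GAM]:[UKJ] = -5/26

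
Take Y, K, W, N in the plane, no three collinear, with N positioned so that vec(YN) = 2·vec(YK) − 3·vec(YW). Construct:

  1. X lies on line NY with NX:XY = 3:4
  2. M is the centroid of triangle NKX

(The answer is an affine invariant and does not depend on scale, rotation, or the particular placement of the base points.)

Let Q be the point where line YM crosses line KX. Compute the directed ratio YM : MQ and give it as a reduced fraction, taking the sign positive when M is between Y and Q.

YM:MQ = -5

Set Y = (0, 0), K = (1, 0), W = (0, 1), N = (2, -3); any affine frame gives the same invariant.
1. X lies on line NY with NX:XY = 3:4 ⇒ X = (8/7, -12/7)
2. M is the centroid of triangle NKX ⇒ M = (29/21, -11/7)
line YM meets KX at Q = (116/105, -44/35)
M = Y + t·(Q−Y) with t = 5/4, so YM:MQ = 5/4:-1/4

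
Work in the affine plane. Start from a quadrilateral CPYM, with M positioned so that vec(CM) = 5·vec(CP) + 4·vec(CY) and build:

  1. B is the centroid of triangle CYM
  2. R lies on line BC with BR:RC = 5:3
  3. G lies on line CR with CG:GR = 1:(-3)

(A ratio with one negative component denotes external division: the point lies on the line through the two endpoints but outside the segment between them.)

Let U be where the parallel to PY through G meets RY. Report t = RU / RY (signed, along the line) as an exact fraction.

Set C = (0, 0), P = (1, 0), Y = (0, 1), M = (5, 4); any affine frame gives the same invariant.
1. B is the centroid of triangle CYM ⇒ B = (5/3, 5/3)
2. R lies on line BC with BR:RC = 5:3 ⇒ R = (5/8, 5/8)
3. G lies on line CR with CG:GR = 1:(-3) ⇒ G = (-5/16, -5/16)
through G parallel to PY: direction (-1, 1); meets RY at U = (-65/16, 55/16)
U = R + t·(Y−R) with t = 15/2

t = 15/2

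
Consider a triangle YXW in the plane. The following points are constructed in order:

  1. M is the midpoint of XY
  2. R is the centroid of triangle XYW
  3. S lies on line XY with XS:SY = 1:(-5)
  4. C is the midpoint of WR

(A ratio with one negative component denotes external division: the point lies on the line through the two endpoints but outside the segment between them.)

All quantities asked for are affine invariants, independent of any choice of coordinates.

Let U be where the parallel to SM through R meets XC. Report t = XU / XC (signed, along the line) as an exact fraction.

Assign Y = (0, 0), X = (1, 0), W = (0, 1) — the answer is frame-independent, so this choice is without loss of generality.
1. M is the midpoint of XY ⇒ M = (1/2, 0)
2. R is the centroid of triangle XYW ⇒ R = (1/3, 1/3)
3. S lies on line XY with XS:SY = 1:(-5) ⇒ S = (5/4, 0)
4. C is the midpoint of WR ⇒ C = (1/6, 2/3)
through R parallel to SM: direction (-3/4, 0); meets XC at U = (7/12, 1/3)
U = X + t·(C−X) with t = 1/2

t = 1/2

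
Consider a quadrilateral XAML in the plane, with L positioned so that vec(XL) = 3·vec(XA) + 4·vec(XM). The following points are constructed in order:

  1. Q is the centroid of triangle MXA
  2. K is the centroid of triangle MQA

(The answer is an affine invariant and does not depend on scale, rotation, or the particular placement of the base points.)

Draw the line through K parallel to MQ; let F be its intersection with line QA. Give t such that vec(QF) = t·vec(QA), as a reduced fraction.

Choose coordinates X = (0, 0), A = (1, 0), M = (0, 1), L = (3, 4).
1. Q is the centroid of triangle MXA ⇒ Q = (1/3, 1/3)
2. K is the centroid of triangle MQA ⇒ K = (4/9, 4/9)
through K parallel to MQ: direction (1/3, -2/3); meets QA at F = (5/9, 2/9)
F = Q + t·(A−Q) with t = 1/3

t = 1/3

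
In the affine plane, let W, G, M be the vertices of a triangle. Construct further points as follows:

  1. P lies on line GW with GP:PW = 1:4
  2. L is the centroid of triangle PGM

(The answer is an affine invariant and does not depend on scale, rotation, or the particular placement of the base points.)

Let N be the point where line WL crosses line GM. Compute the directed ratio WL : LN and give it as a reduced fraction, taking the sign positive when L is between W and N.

WL:LN = 14

Set W = (0, 0), G = (1, 0), M = (0, 1); any affine frame gives the same invariant.
1. P lies on line GW with GP:PW = 1:4 ⇒ P = (4/5, 0)
2. L is the centroid of triangle PGM ⇒ L = (3/5, 1/3)
line WL meets GM at N = (9/14, 5/14)
L = W + t·(N−W) with t = 14/15, so WL:LN = 14/15:1/15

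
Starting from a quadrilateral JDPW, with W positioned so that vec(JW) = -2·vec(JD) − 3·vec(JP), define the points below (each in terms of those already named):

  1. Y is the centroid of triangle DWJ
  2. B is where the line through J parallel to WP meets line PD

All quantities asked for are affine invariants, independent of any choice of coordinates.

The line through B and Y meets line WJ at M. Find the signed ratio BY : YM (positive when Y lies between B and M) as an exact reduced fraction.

Assign J = (0, 0), D = (1, 0), P = (0, 1), W = (-2, -3) — the answer is frame-independent, so this choice is without loss of generality.
1. Y is the centroid of triangle DWJ ⇒ Y = (-1/3, -1)
2. B is where the line through J parallel to WP meets line PD ⇒ B = (1/3, 2/3)
line BY meets WJ at M = (1/6, 1/4)
Y = B + t·(M−B) with t = 4, so BY:YM = 4:-3

BY:YM = -4/3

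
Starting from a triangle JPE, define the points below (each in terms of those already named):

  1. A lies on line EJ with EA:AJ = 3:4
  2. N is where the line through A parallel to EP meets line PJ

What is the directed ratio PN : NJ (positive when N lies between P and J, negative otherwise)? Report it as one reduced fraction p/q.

PN:NJ = 3/4

Work in coordinates with J = (0, 0), P = (1, 0), E = (0, 1).
1. A lies on line EJ with EA:AJ = 3:4 ⇒ A = (0, 4/7)
2. N is where the line through A parallel to EP meets line PJ ⇒ N = (4/7, 0)
N = P + t·(J−P) with t = 3/7, so PN:NJ = t:(1−t) = 3/7:4/7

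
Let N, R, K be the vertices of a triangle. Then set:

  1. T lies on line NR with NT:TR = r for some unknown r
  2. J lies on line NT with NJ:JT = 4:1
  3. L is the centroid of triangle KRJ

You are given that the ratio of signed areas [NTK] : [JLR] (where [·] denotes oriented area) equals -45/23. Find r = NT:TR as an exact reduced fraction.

r = 3/4

Set N = (0, 0), R = (1, 0), K = (0, 1); any affine frame gives the same invariant.
1. With NT:TR = r, write λ = r/(r+1) so T = N + λ·(R−N); T is affine-linear in λ
2. J lies on line NT with NJ:JT = 4:1 ⇒ J is an affine combination of earlier points and hence also affine-linear in λ
3. L is the centroid of triangle KRJ ⇒ L is an affine combination of earlier points and hence also affine-linear in λ
Every point depending on T is an affine combination of T and λ-independent points, so each such coordinate is linear in λ; the λ² term in each signed area is a multiple of (R−N)×(R−N) = 0, so 2·[NTK] and 2·[JLR] are each linear in λ. Evaluating at λ=0 and λ=1:
  2·[NTK] = λ,   2·[JLR] = 4/15·λ − 1/3
So [NTK]:[JLR] = (λ) / (4/15·λ − 1/3). Setting this equal to -45/23:
  λ = -45/23·(4/15·λ − 1/3)  ⇒  λ = 3/7
Then r = λ/(1−λ) = (3/7)/(4/7) = 3/4. Check: with r = 3/4, T = (3/7, 0) and [NTK]:[JLR] = -45/23 as required.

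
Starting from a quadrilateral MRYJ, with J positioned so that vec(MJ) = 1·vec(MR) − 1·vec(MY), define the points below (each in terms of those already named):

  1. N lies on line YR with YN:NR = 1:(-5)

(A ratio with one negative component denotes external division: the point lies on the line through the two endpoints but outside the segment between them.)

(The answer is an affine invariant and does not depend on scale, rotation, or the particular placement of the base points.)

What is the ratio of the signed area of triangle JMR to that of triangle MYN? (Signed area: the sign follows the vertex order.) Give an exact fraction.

[JMR]:[MYN] = -4

Set M = (0, 0), R = (1, 0), Y = (0, 1), J = (1, -1); any affine frame gives the same invariant.
1. N lies on line YR with YN:NR = 1:(-5) ⇒ N = (-1/4, 5/4)
2·[JMR] = -1, 2·[MYN] = 1/4
[JMR]:[MYN] = -1:1/4 = -4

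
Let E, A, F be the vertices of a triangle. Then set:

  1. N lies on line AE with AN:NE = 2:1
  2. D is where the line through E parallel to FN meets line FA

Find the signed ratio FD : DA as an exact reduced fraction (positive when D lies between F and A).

Set E = (0, 0), A = (1, 0), F = (0, 1); any affine frame gives the same invariant.
1. N lies on line AE with AN:NE = 2:1 ⇒ N = (1/3, 0)
2. D is where the line through E parallel to FN meets line FA ⇒ D = (-1/2, 3/2)
D = F + t·(A−F) with t = -1/2, so FD:DA = t:(1−t) = -1/2:3/2

FD:DA = -1/3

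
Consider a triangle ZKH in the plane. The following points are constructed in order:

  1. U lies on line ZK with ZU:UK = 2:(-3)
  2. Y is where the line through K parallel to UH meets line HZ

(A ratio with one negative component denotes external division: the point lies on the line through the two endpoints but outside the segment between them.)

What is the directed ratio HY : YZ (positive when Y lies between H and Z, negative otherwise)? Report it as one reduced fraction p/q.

Assign Z = (0, 0), K = (1, 0), H = (0, 1) — the answer is frame-independent, so this choice is without loss of generality.
1. U lies on line ZK with ZU:UK = 2:(-3) ⇒ U = (-2, 0)
2. Y is where the line through K parallel to UH meets line HZ ⇒ Y = (0, -1/2)
Y = H + t·(Z−H) with t = 3/2, so HY:YZ = t:(1−t) = 3/2:-1/2

HY:YZ = -3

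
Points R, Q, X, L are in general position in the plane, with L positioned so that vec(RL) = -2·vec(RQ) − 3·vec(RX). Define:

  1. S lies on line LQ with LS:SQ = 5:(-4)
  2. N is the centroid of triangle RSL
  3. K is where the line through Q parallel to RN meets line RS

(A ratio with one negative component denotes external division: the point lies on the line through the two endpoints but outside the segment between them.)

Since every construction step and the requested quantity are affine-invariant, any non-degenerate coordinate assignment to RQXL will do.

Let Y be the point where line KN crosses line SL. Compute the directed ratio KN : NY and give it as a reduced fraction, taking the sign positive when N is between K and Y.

KN:NY = 19/5

Assign R = (0, 0), Q = (1, 0), X = (0, 1), L = (-2, -3) — the answer is frame-independent, so this choice is without loss of generality.
1. S lies on line LQ with LS:SQ = 5:(-4) ⇒ S = (13, 12)
2. N is the centroid of triangle RSL ⇒ N = (11/3, 3)
3. K is where the line through Q parallel to RN meets line RS ⇒ K = (-39/5, -36/5)
line KN meets SL at Y = (127/19, 108/19)
N = K + t·(Y−K) with t = 19/24, so KN:NY = 19/24:5/24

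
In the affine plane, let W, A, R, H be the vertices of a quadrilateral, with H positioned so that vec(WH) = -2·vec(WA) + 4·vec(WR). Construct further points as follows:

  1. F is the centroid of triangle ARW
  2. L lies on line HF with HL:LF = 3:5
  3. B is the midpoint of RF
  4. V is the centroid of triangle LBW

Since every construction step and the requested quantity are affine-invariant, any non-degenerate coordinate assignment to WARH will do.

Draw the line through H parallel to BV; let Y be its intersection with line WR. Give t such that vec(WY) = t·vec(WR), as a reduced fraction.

Assign W = (0, 0), A = (1, 0), R = (0, 1), H = (-2, 4) — the answer is frame-independent, so this choice is without loss of generality.
1. F is the centroid of triangle ARW ⇒ F = (1/3, 1/3)
2. L lies on line HF with HL:LF = 3:5 ⇒ L = (-9/8, 21/8)
3. B is the midpoint of RF ⇒ B = (1/6, 2/3)
4. V is the centroid of triangle LBW ⇒ V = (-23/72, 79/72)
through H parallel to BV: direction (-35/72, 31/72); meets WR at Y = (0, 78/35)
Y = W + t·(R−W) with t = 78/35

t = 78/35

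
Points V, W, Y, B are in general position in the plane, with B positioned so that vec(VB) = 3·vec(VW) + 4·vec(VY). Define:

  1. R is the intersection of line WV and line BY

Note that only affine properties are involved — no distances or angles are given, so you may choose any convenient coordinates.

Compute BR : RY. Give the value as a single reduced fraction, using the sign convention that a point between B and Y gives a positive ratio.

BR:RY = -4

Set V = (0, 0), W = (1, 0), Y = (0, 1), B = (3, 4); any affine frame gives the same invariant.
1. R is the intersection of line WV and line BY ⇒ R = (-1, 0)
R = B + t·(Y−B) with t = 4/3, so BR:RY = t:(1−t) = 4/3:-1/3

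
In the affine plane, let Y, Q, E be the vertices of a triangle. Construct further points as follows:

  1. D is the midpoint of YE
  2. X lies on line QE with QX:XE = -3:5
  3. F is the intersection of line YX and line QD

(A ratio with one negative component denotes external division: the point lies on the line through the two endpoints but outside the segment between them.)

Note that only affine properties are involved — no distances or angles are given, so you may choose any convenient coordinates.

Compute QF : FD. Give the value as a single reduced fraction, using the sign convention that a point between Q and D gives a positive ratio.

QF:FD = -6/5

Set Y = (0, 0), Q = (1, 0), E = (0, 1); any affine frame gives the same invariant.
1. D is the midpoint of YE ⇒ D = (0, 1/2)
2. X lies on line QE with QX:XE = -3:5 ⇒ X = (5/2, -3/2)
3. F is the intersection of line YX and line QD ⇒ F = (-5, 3)
F = Q + t·(D−Q) with t = 6, so QF:FD = t:(1−t) = 6:-5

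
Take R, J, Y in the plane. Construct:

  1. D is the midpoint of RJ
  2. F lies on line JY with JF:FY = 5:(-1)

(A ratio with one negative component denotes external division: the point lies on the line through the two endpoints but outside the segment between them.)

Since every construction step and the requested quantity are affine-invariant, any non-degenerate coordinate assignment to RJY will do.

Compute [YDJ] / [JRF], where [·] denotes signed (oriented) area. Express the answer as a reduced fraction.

[YDJ]:[JRF] = -2/5

Choose coordinates R = (0, 0), J = (1, 0), Y = (0, 1).
1. D is the midpoint of RJ ⇒ D = (1/2, 0)
2. F lies on line JY with JF:FY = 5:(-1) ⇒ F = (-1/4, 5/4)
2·[YDJ] = 1/2, 2·[JRF] = -5/4
[YDJ]:[JRF] = 1/2:-5/4 = -2/5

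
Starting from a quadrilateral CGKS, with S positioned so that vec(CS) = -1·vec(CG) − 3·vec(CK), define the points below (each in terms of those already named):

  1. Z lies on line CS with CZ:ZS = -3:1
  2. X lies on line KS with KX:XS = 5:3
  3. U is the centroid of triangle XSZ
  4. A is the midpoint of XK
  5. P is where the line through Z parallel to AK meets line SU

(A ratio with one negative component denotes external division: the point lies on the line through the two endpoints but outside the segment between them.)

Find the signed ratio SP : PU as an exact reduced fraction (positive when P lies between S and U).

SP:PU = -3/2

Choose coordinates C = (0, 0), G = (1, 0), K = (0, 1), S = (-1, -3).
1. Z lies on line CS with CZ:ZS = -3:1 ⇒ Z = (-3/2, -9/2)
2. X lies on line KS with KX:XS = 5:3 ⇒ X = (-5/8, -3/2)
3. U is the centroid of triangle XSZ ⇒ U = (-25/24, -3)
4. A is the midpoint of XK ⇒ A = (-5/16, -1/4)
5. P is where the line through Z parallel to AK meets line SU ⇒ P = (-9/8, -3)
P = S + t·(U−S) with t = 3, so SP:PU = t:(1−t) = 3:-2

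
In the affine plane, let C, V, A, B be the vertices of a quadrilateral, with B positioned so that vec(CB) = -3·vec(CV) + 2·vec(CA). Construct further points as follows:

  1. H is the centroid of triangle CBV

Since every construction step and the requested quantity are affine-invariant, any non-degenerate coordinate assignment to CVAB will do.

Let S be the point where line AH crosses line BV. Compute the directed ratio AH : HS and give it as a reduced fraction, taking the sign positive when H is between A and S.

AH:HS = -4

Set C = (0, 0), V = (1, 0), A = (0, 1), B = (-3, 2); any affine frame gives the same invariant.
1. H is the centroid of triangle CBV ⇒ H = (-2/3, 2/3)
line AH meets BV at S = (-1/2, 3/4)
H = A + t·(S−A) with t = 4/3, so AH:HS = 4/3:-1/3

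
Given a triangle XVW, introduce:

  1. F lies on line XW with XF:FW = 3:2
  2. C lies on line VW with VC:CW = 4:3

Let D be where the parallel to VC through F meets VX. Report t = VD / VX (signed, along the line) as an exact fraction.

Assign X = (0, 0), V = (1, 0), W = (0, 1) — the answer is frame-independent, so this choice is without loss of generality.
1. F lies on line XW with XF:FW = 3:2 ⇒ F = (0, 3/5)
2. C lies on line VW with VC:CW = 4:3 ⇒ C = (3/7, 4/7)
through F parallel to VC: direction (-4/7, 4/7); meets VX at D = (3/5, 0)
D = V + t·(X−V) with t = 2/5

t = 2/5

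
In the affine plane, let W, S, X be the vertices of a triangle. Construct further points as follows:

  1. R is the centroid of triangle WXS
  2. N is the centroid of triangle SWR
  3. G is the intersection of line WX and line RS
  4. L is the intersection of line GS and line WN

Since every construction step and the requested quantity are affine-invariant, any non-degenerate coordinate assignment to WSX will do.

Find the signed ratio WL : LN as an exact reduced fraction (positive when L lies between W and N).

Work in coordinates with W = (0, 0), S = (1, 0), X = (0, 1).
1. R is the centroid of triangle WXS ⇒ R = (1/3, 1/3)
2. N is the centroid of triangle SWR ⇒ N = (4/9, 1/9)
3. G is the intersection of line WX and line RS ⇒ G = (0, 1/2)
4. L is the intersection of line GS and line WN ⇒ L = (2/3, 1/6)
L = W + t·(N−W) with t = 3/2, so WL:LN = t:(1−t) = 3/2:-1/2

WL:LN = -3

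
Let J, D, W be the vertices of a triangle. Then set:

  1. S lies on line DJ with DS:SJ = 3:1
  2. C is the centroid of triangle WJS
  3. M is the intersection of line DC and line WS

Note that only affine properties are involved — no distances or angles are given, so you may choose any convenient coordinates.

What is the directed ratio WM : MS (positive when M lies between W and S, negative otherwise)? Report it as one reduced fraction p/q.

Choose coordinates J = (0, 0), D = (1, 0), W = (0, 1).
1. S lies on line DJ with DS:SJ = 3:1 ⇒ S = (1/4, 0)
2. C is the centroid of triangle WJS ⇒ C = (1/12, 1/3)
3. M is the intersection of line DC and line WS ⇒ M = (7/40, 3/10)
M = W + t·(S−W) with t = 7/10, so WM:MS = t:(1−t) = 7/10:3/10

WM:MS = 7/3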